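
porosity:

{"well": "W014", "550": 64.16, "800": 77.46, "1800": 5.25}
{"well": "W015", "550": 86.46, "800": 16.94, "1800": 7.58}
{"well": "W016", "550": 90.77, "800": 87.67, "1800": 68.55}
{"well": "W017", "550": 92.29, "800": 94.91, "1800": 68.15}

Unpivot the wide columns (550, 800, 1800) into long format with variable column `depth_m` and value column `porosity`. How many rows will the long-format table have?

4 well values × 3 melted columns = 12 rows.

12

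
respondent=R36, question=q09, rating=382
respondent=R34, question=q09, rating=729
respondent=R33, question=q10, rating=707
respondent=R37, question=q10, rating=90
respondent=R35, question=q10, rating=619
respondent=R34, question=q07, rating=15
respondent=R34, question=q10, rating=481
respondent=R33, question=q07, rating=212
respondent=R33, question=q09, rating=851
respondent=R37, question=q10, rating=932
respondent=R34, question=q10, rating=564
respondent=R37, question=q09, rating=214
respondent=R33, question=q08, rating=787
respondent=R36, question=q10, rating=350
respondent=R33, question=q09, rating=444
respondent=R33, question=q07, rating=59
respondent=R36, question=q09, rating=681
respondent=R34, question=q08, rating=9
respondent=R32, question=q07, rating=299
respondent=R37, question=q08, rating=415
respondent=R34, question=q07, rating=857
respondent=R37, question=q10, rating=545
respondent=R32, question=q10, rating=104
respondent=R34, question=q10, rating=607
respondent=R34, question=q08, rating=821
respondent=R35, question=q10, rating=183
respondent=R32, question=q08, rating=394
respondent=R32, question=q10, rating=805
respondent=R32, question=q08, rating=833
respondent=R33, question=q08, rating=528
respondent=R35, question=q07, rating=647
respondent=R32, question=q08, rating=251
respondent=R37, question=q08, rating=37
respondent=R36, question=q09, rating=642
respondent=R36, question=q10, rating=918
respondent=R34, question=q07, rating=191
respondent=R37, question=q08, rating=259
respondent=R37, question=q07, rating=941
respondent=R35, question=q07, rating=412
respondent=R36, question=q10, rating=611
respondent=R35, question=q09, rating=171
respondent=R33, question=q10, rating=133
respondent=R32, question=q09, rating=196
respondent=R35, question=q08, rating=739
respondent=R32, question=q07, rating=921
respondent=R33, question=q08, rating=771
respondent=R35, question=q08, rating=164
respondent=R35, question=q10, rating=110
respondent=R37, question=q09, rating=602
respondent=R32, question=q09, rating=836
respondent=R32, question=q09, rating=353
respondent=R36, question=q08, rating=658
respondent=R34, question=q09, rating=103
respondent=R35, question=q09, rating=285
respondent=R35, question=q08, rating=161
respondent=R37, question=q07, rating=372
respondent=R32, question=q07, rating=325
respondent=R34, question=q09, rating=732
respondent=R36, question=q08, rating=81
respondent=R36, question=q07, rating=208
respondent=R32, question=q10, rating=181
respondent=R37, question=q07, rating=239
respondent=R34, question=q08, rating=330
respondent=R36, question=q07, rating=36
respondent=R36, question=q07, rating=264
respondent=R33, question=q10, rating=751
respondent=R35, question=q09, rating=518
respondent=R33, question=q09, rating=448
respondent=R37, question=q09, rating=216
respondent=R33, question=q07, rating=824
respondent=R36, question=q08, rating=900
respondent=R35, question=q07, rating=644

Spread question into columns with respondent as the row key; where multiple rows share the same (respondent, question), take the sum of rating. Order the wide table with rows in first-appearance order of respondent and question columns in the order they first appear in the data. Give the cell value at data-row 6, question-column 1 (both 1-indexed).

With rows in first-appearance order of respondent, row 6 is respondent=R32. question columns in first-appearance order: q09, q10, q07, q08; column 1 is q09.
Long rows with respondent=R32, question=q09: 196 + 836 + 353 = 1385.

1385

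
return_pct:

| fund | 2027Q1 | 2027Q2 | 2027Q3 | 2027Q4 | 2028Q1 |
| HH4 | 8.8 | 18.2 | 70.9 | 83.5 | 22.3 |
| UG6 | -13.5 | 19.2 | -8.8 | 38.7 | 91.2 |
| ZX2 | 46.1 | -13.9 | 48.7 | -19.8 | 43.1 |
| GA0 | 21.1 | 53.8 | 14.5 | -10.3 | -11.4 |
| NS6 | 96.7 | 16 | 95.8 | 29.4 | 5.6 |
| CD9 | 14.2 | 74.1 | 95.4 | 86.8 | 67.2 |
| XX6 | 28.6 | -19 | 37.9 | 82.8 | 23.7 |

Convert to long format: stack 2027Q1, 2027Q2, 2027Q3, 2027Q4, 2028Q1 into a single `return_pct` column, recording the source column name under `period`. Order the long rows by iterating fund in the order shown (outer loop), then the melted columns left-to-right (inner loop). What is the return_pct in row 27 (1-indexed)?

35 rows total (7 × 5). Row 27: index ⌊(27-1)/5⌋ = 5 into fund → CD9; (27-1) mod 5 = 1 into the melted columns → 2027Q2.
So row 27 is (CD9, 2027Q2, 74.1); return_pct = 74.1.

74.1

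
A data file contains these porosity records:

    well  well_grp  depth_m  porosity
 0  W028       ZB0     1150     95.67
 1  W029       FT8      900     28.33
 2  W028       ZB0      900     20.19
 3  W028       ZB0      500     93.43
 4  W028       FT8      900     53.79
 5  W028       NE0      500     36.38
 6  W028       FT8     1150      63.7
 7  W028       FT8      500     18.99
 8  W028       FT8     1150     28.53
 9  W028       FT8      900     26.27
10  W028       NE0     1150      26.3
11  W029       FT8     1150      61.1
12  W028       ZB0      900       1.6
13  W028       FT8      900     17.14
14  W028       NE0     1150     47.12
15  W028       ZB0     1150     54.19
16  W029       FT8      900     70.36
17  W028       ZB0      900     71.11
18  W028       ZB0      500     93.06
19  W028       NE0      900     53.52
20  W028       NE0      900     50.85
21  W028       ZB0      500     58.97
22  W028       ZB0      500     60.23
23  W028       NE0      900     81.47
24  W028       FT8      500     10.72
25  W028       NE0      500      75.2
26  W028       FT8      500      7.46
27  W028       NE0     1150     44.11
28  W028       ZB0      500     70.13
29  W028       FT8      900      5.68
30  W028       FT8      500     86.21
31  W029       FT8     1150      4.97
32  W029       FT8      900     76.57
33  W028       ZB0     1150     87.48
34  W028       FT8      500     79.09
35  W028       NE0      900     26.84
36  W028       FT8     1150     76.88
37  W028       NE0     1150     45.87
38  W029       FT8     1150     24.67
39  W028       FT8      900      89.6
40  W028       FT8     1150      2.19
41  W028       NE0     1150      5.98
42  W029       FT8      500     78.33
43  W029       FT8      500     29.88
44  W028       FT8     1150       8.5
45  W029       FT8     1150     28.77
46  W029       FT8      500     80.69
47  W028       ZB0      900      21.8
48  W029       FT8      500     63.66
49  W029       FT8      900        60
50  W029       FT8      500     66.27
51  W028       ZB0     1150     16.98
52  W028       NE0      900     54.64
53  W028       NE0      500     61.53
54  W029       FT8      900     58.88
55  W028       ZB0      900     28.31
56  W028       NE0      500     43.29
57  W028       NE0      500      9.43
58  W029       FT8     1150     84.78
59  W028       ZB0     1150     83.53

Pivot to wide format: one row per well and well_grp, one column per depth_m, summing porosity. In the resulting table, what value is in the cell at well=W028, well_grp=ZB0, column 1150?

Rows with well=W028, well_grp=ZB0 and depth_m=1150: porosity values are 95.67, 54.19, 87.48, 16.98, 83.53.
95.67 + 54.19 + 87.48 + 16.98 + 83.53 = 337.85.

337.85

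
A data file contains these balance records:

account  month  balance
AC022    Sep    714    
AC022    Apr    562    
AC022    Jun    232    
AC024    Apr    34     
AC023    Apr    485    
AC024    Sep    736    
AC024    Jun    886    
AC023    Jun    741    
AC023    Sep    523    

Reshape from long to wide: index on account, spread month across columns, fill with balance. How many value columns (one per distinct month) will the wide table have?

3

3 distinct month values: Apr, Sep, Jun.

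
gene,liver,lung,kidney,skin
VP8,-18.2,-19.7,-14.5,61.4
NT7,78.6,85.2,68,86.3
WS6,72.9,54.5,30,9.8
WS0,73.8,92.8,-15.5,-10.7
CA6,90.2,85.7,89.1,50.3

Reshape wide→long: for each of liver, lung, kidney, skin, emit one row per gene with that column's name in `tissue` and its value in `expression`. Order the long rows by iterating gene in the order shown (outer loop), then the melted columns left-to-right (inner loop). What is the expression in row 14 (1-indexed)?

20 rows total (5 × 4). Row 14: index ⌊(14-1)/4⌋ = 3 into gene → WS0; (14-1) mod 4 = 1 into the melted columns → lung.
So row 14 is (WS0, lung, 92.8); expression = 92.8.

92.8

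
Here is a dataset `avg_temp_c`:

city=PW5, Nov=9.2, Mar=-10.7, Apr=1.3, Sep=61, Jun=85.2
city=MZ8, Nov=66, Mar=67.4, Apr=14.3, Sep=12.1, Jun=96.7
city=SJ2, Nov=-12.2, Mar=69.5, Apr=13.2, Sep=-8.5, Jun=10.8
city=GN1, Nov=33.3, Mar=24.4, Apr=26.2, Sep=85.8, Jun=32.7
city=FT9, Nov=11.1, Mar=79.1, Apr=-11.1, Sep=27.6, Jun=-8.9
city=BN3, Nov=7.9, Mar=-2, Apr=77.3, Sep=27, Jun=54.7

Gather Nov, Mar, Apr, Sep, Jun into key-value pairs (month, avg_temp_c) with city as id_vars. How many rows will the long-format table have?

6 city values × 5 melted columns = 30 rows.

30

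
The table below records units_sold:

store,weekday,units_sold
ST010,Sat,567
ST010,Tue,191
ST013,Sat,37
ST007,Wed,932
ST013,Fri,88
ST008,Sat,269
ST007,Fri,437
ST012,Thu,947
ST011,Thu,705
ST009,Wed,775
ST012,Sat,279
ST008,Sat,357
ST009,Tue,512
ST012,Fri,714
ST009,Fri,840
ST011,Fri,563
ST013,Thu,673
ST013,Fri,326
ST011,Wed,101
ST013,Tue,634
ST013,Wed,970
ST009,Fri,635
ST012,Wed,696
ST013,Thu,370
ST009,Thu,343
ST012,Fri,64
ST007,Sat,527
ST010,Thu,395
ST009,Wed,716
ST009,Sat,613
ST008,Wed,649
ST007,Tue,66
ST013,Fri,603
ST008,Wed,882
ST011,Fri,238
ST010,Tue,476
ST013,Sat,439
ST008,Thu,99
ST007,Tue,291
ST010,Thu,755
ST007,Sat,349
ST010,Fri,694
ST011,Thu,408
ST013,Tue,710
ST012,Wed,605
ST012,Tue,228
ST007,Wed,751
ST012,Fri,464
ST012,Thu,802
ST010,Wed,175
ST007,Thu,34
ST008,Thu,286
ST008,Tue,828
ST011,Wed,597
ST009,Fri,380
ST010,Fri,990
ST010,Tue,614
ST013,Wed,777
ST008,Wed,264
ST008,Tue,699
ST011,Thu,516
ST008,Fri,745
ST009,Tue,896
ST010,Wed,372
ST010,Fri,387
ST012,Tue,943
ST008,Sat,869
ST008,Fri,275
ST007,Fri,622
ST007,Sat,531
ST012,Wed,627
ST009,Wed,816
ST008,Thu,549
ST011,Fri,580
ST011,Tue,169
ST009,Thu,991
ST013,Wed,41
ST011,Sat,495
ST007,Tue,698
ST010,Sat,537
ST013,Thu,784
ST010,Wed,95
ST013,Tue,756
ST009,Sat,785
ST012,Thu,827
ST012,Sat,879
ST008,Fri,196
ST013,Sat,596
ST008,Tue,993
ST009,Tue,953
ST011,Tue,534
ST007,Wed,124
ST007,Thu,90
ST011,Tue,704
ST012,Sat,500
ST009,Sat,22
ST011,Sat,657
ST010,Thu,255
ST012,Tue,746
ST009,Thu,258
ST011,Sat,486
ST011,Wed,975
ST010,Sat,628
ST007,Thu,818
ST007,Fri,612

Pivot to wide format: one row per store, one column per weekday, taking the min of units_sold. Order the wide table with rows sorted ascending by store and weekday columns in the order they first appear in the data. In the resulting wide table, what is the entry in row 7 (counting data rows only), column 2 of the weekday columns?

634

With rows sorted ascending by store, row 7 is store=ST013. weekday columns in first-appearance order: Sat, Tue, Wed, Fri, Thu; column 2 is Tue.
Long rows with store=ST013, weekday=Tue: min(634, 710, 756) = 634.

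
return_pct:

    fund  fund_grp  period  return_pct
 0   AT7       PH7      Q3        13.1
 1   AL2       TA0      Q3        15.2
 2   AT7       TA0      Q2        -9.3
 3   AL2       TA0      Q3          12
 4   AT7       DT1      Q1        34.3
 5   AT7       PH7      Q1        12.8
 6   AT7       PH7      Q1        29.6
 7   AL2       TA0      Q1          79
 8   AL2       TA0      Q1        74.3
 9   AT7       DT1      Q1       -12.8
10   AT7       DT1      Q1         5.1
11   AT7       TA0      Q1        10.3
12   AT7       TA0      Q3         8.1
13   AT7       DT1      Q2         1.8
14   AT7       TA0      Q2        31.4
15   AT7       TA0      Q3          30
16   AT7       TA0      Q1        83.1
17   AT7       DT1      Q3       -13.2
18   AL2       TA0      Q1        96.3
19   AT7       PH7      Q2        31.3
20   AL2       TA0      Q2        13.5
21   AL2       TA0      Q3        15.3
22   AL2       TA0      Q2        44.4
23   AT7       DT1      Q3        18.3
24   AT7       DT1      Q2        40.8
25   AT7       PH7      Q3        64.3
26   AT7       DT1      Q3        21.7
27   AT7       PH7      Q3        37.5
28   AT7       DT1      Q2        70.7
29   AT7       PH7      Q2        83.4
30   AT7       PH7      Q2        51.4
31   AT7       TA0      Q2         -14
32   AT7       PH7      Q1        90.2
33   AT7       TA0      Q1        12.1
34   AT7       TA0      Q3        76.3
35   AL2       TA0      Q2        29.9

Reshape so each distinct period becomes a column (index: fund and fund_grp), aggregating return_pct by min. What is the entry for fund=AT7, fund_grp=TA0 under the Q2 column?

Rows with fund=AT7, fund_grp=TA0 and period=Q2: return_pct values are -9.3, 31.4, -14.
min(-9.3, 31.4, -14) = -14.

-14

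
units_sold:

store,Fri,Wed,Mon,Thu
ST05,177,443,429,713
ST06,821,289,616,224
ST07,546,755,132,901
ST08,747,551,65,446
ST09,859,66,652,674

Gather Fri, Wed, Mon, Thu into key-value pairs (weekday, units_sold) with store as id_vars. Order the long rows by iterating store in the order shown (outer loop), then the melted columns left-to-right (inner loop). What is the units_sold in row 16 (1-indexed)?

20 rows total (5 × 4). Row 16: index ⌊(16-1)/4⌋ = 3 into store → ST08; (16-1) mod 4 = 3 into the melted columns → Thu.
So row 16 is (ST08, Thu, 446); units_sold = 446.

446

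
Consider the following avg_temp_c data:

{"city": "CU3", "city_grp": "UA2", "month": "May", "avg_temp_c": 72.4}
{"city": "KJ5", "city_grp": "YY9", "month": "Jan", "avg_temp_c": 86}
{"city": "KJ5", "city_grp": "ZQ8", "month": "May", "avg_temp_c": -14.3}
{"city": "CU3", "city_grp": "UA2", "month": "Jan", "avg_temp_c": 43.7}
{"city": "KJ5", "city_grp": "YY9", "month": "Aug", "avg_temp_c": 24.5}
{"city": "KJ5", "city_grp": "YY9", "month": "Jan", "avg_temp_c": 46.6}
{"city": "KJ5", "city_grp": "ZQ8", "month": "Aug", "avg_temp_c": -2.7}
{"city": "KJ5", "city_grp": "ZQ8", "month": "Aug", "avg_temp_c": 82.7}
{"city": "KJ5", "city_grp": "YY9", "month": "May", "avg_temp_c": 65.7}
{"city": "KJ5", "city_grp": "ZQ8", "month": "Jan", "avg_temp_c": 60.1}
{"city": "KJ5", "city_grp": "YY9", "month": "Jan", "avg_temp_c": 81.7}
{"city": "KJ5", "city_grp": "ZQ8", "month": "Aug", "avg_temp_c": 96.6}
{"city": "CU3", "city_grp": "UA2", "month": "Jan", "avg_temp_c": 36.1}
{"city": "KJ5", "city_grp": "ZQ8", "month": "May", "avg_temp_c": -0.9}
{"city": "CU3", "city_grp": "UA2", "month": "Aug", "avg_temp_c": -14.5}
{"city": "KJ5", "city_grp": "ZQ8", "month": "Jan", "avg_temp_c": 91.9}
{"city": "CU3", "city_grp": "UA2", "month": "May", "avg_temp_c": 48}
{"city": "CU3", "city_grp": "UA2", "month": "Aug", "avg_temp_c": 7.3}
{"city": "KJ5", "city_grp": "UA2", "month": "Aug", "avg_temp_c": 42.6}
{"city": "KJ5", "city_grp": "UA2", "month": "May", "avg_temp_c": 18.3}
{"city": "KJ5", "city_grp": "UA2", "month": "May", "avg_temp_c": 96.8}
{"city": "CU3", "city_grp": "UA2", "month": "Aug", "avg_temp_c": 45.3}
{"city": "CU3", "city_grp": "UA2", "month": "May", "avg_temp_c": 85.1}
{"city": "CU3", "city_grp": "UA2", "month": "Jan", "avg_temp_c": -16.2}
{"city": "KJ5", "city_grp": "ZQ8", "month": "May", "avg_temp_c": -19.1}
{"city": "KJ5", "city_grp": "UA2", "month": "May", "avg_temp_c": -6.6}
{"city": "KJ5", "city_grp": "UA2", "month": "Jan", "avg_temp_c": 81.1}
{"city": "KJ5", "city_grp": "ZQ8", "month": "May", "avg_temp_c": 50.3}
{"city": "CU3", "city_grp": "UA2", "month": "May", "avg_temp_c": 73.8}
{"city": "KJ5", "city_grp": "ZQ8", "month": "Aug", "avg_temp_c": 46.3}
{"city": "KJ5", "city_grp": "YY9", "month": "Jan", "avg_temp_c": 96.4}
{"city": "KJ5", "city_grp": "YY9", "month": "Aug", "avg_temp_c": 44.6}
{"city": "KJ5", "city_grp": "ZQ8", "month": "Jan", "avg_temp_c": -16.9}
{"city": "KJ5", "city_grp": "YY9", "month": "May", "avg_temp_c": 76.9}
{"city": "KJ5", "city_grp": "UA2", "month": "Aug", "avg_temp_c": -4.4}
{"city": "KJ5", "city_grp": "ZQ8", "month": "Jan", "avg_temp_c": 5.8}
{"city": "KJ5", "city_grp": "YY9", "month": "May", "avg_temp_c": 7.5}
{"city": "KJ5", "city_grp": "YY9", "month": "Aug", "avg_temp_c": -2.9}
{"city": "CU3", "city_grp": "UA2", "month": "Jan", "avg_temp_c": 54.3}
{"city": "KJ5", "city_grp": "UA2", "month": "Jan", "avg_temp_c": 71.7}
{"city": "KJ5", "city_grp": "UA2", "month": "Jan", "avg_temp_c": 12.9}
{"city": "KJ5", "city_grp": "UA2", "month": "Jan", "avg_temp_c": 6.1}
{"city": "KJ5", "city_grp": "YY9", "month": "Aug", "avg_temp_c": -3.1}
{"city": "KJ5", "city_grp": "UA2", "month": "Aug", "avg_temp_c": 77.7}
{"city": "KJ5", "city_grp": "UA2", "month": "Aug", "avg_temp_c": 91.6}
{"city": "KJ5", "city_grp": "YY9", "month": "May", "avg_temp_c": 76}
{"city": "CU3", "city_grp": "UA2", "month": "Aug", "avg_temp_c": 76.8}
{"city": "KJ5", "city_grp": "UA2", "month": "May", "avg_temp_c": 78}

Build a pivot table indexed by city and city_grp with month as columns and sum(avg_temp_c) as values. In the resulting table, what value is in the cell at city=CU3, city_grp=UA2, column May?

Rows with city=CU3, city_grp=UA2 and month=May: avg_temp_c values are 72.4, 48, 85.1, 73.8.
72.4 + 48 + 85.1 + 73.8 = 279.3.

279.3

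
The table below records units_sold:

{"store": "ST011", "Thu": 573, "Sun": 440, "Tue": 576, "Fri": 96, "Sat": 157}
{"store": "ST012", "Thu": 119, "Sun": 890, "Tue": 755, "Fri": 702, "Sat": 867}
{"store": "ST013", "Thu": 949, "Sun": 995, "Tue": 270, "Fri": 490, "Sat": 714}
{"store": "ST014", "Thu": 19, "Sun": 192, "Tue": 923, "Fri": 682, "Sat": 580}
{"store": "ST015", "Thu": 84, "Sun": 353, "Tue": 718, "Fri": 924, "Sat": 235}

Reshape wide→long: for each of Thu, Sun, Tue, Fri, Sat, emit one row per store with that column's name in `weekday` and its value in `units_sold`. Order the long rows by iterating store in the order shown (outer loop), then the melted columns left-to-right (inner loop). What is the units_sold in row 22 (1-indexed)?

25 rows total (5 × 5). Row 22: index ⌊(22-1)/5⌋ = 4 into store → ST015; (22-1) mod 5 = 1 into the melted columns → Sun.
So row 22 is (ST015, Sun, 353); units_sold = 353.

353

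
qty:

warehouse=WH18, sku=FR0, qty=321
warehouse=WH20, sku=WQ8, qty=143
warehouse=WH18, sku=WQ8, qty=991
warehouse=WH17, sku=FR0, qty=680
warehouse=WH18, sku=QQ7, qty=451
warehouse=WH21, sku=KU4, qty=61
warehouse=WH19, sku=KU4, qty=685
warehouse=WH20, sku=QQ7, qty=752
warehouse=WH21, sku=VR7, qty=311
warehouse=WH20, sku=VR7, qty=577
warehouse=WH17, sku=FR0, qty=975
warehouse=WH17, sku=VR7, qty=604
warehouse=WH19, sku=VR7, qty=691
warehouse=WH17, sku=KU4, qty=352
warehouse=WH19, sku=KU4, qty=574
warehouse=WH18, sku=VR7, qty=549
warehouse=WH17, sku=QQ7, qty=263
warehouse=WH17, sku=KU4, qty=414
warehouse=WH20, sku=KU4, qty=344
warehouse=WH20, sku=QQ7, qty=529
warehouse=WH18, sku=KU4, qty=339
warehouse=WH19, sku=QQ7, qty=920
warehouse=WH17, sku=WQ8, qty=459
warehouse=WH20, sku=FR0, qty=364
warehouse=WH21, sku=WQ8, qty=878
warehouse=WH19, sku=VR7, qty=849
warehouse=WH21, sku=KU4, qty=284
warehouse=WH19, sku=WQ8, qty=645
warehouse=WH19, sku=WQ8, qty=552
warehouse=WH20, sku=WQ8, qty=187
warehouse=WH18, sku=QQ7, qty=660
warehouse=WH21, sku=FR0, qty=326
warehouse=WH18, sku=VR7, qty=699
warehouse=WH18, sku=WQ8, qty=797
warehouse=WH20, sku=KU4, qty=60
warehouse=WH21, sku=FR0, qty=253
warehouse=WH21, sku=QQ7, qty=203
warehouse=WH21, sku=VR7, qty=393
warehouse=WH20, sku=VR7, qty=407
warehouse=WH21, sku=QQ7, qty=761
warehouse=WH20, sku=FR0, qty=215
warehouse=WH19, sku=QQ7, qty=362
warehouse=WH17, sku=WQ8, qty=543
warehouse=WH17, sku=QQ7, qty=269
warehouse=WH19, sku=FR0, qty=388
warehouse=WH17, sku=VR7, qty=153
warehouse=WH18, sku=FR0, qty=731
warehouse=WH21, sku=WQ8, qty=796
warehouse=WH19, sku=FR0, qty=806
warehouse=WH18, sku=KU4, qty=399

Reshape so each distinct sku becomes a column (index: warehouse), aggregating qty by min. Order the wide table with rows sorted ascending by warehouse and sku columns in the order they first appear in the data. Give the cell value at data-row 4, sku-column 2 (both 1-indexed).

143

With rows sorted ascending by warehouse, row 4 is warehouse=WH20. sku columns in first-appearance order: FR0, WQ8, QQ7, KU4, VR7; column 2 is WQ8.
Long rows with warehouse=WH20, sku=WQ8: min(143, 187) = 143.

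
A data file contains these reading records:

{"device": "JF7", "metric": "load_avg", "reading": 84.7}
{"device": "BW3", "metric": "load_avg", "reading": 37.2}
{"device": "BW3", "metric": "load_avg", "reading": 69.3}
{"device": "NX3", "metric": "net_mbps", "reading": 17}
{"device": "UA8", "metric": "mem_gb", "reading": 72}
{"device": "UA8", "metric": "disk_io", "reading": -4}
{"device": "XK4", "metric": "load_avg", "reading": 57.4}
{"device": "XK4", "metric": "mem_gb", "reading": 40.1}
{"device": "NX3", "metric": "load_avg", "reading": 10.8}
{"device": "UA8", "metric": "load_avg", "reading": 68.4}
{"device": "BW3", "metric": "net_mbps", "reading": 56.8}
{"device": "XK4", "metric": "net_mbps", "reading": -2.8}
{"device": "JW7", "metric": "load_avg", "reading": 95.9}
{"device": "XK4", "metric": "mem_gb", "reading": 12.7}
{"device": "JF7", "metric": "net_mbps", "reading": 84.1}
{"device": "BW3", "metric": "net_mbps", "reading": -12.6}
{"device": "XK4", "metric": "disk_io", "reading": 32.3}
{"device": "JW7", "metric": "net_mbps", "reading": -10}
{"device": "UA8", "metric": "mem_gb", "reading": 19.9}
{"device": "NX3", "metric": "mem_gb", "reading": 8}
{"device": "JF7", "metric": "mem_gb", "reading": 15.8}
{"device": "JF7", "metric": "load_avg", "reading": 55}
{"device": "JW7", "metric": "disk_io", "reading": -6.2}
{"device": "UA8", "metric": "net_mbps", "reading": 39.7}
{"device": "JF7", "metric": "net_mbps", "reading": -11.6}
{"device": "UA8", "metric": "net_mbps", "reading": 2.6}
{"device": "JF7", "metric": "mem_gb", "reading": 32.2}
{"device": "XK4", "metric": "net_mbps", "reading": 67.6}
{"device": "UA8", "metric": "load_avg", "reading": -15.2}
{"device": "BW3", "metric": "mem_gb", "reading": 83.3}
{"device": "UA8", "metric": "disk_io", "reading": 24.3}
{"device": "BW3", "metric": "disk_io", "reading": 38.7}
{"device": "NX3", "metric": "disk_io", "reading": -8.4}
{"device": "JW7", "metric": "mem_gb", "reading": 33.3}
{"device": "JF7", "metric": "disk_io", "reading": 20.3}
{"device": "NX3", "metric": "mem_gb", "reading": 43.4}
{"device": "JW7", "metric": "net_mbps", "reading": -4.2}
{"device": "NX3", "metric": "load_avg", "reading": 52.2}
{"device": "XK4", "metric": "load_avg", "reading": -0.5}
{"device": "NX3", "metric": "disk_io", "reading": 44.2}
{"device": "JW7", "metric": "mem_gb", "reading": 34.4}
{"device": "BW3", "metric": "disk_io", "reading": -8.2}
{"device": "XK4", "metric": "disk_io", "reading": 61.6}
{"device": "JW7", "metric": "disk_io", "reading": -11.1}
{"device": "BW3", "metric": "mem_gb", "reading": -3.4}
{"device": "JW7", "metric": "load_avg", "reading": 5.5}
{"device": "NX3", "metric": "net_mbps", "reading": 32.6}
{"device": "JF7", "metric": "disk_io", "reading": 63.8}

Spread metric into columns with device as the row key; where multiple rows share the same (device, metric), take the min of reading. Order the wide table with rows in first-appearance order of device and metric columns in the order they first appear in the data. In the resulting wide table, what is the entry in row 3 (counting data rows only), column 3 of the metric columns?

8

With rows in first-appearance order of device, row 3 is device=NX3. metric columns in first-appearance order: load_avg, net_mbps, mem_gb, disk_io; column 3 is mem_gb.
Long rows with device=NX3, metric=mem_gb: min(8, 43.4) = 8.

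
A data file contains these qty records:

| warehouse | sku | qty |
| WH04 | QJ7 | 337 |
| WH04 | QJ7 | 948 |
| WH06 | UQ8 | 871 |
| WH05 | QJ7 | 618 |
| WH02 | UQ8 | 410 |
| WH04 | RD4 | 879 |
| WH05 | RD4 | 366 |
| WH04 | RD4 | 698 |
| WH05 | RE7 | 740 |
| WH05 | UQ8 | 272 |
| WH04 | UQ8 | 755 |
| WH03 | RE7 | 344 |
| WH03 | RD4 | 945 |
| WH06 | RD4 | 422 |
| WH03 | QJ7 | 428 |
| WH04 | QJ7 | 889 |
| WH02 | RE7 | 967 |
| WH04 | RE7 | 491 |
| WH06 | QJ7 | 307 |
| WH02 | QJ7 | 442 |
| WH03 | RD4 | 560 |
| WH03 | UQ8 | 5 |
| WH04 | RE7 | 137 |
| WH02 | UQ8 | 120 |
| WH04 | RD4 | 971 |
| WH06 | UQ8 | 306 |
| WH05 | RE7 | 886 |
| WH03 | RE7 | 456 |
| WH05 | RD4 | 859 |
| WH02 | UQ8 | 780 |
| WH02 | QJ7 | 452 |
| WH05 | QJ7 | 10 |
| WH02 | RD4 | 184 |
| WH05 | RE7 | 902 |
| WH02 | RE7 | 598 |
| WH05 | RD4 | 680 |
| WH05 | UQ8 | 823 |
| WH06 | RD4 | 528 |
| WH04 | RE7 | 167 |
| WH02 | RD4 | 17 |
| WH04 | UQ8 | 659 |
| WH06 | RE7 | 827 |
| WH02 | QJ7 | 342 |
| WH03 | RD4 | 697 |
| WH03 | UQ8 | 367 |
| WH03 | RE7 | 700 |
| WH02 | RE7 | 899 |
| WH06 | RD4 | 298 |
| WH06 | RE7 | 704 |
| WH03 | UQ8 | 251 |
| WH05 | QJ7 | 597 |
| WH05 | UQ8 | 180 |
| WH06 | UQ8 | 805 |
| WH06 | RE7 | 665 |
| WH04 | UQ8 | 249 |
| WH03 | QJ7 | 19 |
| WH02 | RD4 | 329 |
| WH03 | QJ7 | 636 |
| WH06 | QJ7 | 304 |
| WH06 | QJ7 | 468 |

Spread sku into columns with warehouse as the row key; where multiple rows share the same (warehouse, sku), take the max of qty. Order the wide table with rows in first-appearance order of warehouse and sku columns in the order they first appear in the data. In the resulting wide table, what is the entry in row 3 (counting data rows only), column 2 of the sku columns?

823

With rows in first-appearance order of warehouse, row 3 is warehouse=WH05. sku columns in first-appearance order: QJ7, UQ8, RD4, RE7; column 2 is UQ8.
Long rows with warehouse=WH05, sku=UQ8: max(272, 823, 180) = 823.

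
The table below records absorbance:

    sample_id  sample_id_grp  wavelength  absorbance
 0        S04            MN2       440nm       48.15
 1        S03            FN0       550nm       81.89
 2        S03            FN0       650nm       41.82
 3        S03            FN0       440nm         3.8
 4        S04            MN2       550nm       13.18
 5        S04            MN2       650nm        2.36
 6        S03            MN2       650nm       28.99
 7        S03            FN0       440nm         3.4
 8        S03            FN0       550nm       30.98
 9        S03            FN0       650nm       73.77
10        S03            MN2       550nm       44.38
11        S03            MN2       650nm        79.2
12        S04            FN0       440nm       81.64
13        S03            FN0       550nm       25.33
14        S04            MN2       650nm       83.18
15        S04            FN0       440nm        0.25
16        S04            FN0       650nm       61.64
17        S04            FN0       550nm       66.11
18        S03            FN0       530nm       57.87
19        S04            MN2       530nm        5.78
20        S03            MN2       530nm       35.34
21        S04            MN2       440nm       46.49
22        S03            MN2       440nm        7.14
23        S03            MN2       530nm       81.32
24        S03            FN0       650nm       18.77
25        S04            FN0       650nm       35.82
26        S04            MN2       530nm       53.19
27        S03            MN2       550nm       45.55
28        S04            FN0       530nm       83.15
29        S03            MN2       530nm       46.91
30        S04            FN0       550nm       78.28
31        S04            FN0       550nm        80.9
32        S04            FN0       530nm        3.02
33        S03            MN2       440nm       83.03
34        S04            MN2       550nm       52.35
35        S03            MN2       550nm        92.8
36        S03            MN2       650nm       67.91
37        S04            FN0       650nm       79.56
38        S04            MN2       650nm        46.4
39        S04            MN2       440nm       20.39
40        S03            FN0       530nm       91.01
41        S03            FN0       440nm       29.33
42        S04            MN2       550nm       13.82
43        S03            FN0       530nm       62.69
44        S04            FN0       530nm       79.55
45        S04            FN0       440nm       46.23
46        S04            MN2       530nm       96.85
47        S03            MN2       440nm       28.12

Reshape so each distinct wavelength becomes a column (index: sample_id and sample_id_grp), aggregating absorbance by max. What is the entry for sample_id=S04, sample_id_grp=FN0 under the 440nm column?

81.64

Rows with sample_id=S04, sample_id_grp=FN0 and wavelength=440nm: absorbance values are 81.64, 0.25, 46.23.
max(81.64, 0.25, 46.23) = 81.64.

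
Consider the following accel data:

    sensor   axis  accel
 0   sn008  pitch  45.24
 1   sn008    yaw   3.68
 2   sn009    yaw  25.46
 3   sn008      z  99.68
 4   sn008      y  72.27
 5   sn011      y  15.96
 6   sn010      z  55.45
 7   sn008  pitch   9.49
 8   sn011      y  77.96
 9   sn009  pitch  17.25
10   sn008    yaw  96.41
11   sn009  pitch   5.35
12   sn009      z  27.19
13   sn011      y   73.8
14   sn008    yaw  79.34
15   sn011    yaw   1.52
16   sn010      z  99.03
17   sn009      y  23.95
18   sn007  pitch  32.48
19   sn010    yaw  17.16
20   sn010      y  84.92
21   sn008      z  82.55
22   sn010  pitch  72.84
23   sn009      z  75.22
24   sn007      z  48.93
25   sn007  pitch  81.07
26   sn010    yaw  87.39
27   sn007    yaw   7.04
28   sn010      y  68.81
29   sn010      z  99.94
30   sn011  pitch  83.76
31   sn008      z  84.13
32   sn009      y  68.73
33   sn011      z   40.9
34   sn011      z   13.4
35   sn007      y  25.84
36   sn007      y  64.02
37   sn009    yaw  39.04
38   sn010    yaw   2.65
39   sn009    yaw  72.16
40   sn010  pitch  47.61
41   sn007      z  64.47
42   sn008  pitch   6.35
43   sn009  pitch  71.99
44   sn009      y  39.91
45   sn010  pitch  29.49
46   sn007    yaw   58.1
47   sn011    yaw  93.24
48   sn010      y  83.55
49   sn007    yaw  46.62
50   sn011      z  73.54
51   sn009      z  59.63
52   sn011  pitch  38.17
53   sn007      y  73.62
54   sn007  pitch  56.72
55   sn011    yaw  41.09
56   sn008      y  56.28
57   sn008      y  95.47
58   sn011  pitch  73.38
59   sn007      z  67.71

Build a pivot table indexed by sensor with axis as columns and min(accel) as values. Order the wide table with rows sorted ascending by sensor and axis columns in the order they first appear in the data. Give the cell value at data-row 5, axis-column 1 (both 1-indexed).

With rows sorted ascending by sensor, row 5 is sensor=sn011. axis columns in first-appearance order: pitch, yaw, z, y; column 1 is pitch.
Long rows with sensor=sn011, axis=pitch: min(83.76, 38.17, 73.38) = 38.17.

38.17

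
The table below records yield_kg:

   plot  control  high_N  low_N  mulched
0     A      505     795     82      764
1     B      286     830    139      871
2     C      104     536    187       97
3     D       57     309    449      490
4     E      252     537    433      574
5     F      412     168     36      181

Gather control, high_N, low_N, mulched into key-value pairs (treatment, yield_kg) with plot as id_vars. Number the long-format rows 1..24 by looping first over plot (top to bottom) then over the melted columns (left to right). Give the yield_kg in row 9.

24 rows total (6 × 4). Row 9: index ⌊(9-1)/4⌋ = 2 into plot → C; (9-1) mod 4 = 0 into the melted columns → control.
So row 9 is (C, control, 104); yield_kg = 104.

104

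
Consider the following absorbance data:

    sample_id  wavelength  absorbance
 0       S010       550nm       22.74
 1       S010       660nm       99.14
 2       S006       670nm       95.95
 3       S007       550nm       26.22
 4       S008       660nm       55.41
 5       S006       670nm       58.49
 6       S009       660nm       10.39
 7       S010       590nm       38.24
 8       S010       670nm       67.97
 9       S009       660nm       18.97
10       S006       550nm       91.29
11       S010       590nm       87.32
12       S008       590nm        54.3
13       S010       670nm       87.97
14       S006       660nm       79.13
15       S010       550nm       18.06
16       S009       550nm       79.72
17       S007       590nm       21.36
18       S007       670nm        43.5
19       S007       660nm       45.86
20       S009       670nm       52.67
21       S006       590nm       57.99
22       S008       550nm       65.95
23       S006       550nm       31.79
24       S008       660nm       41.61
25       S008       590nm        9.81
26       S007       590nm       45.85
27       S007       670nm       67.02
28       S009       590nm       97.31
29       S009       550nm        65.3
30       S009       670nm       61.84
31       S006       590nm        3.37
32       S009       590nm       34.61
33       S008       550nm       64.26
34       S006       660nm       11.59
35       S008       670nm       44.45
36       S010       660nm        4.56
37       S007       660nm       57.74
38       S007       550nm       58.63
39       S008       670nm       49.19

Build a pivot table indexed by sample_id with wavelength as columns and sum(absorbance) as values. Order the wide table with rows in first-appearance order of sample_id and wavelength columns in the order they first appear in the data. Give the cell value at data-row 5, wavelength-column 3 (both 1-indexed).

With rows in first-appearance order of sample_id, row 5 is sample_id=S009. wavelength columns in first-appearance order: 550nm, 660nm, 670nm, 590nm; column 3 is 670nm.
Long rows with sample_id=S009, wavelength=670nm: 52.67 + 61.84 = 114.51.

114.51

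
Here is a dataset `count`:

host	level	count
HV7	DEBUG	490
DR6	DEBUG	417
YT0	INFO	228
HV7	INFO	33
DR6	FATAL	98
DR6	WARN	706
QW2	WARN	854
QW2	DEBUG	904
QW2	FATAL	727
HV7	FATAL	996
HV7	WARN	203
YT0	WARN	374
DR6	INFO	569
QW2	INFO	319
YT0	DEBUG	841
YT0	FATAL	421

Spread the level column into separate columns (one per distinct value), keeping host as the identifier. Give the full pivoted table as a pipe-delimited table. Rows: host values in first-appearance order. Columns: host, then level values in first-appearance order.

| host | DEBUG | INFO | FATAL | WARN |
| HV7 | 490 | 33 | 996 | 203 |
| DR6 | 417 | 569 | 98 | 706 |
| YT0 | 841 | 228 | 421 | 374 |
| QW2 | 904 | 319 | 727 | 854 |

Columns: host plus the 4 distinct level values (DEBUG, INFO, FATAL, WARN).
For example, row HV7 column DEBUG takes count=490 from the long row (HV7, DEBUG).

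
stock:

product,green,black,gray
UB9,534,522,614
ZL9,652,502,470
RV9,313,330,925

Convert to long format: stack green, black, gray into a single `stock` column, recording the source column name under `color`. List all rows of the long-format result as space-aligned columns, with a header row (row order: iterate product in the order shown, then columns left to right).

product  color  stock
UB9      green  534  
UB9      black  522  
UB9      gray   614  
ZL9      green  652  
ZL9      black  502  
ZL9      gray   470  
RV9      green  313  
RV9      black  330  
RV9      gray   925  

Each (product, column) pair becomes one row: 3 × 3 = 9 rows.
For example, (UB9, green) → stock=534.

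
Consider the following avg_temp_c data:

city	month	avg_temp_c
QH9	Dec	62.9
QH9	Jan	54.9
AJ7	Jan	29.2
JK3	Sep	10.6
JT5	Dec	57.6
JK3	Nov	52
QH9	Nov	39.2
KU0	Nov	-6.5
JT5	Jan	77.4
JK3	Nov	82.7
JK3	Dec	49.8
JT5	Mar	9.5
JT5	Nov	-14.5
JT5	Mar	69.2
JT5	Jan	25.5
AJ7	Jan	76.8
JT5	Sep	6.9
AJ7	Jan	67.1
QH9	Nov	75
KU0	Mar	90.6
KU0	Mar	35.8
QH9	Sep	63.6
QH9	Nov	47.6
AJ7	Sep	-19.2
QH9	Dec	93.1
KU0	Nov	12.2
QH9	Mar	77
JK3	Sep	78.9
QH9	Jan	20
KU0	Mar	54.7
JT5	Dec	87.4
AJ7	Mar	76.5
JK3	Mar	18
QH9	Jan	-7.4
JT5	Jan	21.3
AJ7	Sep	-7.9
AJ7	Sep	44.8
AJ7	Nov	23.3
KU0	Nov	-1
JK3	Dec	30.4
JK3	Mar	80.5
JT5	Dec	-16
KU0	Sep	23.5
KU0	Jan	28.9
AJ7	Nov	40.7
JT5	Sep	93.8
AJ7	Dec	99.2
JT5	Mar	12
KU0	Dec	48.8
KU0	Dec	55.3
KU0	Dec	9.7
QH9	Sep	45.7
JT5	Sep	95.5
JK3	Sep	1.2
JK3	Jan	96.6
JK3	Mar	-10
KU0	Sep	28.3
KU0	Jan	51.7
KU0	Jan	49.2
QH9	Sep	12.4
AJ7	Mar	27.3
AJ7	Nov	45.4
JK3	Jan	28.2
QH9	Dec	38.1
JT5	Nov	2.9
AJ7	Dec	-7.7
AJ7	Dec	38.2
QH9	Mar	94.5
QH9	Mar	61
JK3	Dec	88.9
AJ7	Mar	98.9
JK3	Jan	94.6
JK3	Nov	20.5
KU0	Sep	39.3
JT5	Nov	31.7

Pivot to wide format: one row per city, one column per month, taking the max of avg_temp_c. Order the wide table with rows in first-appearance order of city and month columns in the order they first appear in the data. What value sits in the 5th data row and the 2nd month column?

With rows in first-appearance order of city, row 5 is city=KU0. month columns in first-appearance order: Dec, Jan, Sep, Nov, Mar; column 2 is Jan.
Long rows with city=KU0, month=Jan: max(28.9, 51.7, 49.2) = 51.7.

51.7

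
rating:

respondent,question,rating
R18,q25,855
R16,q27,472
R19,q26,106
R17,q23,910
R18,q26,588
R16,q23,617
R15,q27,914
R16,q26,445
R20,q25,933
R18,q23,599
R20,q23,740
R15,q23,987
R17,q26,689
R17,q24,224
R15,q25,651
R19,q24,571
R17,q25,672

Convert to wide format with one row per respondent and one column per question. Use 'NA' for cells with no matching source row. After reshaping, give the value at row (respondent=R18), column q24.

No long-format row has respondent=R18 and question=q24, so the cell is NA.

NA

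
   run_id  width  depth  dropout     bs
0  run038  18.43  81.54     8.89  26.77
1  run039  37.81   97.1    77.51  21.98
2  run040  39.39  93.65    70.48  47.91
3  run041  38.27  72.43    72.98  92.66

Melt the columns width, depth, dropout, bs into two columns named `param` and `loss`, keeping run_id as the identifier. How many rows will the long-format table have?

4 run_id values × 4 melted columns = 16 rows.

16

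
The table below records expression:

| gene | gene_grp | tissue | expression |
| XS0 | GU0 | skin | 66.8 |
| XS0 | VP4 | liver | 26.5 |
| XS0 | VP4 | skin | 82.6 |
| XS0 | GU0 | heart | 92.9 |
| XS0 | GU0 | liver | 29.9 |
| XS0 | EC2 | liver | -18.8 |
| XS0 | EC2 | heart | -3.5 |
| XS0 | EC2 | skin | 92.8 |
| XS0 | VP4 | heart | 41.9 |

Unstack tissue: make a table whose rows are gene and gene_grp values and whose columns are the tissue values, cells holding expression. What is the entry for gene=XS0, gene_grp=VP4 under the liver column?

Wide layout: rows indexed by gene and gene_grp, columns are the 3 distinct tissue values (skin, liver, heart).
Cell (gene=XS0, gene_grp=VP4, tissue=liver) draws from the long row where gene=XS0, gene_grp=VP4 and tissue=liver, which has expression=26.5.

26.5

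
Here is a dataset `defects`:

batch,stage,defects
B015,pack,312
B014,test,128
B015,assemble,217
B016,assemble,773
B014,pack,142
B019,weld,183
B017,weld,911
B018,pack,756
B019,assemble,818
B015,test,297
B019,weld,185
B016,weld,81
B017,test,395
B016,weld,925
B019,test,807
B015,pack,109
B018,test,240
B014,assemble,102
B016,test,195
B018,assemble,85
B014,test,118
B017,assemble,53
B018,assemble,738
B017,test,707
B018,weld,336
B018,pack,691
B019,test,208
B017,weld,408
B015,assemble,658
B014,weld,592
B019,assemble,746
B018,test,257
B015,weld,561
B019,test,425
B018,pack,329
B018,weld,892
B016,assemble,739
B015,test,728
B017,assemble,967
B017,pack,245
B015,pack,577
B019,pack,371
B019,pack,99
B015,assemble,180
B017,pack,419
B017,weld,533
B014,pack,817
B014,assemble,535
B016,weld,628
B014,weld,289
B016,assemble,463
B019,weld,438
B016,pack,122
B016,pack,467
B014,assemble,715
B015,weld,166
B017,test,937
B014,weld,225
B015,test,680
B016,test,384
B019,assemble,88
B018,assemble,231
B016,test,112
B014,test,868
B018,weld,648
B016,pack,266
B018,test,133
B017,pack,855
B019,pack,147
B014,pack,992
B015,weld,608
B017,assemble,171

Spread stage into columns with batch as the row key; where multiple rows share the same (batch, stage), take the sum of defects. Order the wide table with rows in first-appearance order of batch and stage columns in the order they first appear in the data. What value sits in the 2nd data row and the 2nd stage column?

With rows in first-appearance order of batch, row 2 is batch=B014. stage columns in first-appearance order: pack, test, assemble, weld; column 2 is test.
Long rows with batch=B014, stage=test: 128 + 118 + 868 = 1114.

1114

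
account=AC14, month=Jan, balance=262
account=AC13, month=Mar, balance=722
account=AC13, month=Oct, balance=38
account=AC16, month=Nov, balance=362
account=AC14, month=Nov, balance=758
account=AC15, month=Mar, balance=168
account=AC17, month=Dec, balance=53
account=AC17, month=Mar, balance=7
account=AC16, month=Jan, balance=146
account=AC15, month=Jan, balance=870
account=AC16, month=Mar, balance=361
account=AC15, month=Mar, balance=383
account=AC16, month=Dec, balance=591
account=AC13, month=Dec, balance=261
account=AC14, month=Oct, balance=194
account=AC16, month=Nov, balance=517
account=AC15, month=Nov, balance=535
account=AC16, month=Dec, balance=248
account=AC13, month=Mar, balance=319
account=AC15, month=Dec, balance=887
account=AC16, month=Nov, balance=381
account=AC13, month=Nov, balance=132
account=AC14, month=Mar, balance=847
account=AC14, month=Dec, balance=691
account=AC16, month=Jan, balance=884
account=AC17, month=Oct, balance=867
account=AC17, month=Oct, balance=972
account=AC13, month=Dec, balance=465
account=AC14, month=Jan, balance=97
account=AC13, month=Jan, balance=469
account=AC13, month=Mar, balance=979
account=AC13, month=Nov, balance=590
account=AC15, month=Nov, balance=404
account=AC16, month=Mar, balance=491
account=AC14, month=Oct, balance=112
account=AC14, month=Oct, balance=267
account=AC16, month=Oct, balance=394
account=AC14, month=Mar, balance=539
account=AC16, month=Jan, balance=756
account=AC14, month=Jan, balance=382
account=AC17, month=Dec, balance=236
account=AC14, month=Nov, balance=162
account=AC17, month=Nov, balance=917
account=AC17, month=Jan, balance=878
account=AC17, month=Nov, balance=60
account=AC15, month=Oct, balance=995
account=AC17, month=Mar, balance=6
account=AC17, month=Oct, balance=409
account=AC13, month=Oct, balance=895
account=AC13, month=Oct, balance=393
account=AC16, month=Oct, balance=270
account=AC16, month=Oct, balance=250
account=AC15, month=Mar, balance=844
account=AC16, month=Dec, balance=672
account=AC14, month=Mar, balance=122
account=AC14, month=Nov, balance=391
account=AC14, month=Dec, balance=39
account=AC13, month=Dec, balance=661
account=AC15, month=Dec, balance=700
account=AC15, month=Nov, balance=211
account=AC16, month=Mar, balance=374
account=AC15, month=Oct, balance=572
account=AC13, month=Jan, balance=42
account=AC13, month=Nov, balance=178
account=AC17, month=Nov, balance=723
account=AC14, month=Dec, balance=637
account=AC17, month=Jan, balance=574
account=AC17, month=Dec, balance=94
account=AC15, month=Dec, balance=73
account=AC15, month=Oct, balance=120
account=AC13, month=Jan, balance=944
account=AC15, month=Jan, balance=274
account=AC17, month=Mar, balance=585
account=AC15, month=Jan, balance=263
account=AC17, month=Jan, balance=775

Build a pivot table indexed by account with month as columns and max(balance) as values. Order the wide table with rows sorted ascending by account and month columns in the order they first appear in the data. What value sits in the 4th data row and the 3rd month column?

394

With rows sorted ascending by account, row 4 is account=AC16. month columns in first-appearance order: Jan, Mar, Oct, Nov, Dec; column 3 is Oct.
Long rows with account=AC16, month=Oct: max(394, 270, 250) = 394.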